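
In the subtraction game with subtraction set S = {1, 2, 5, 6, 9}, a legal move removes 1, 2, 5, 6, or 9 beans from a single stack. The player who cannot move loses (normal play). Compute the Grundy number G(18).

1

n :  0  1  2  3  4  5  6  7  8  9 10 11 12 13 14 15 16 17 18
G :  0  1  2  0  1  2  3  0  1  2  0  1  2  3  0  1  2  0  1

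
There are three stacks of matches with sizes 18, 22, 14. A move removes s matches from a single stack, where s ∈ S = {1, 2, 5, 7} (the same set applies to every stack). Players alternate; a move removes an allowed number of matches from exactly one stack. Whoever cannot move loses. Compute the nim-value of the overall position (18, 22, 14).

3

All stacks use S = {1, 2, 5, 7}:
G(0) = 0
G(1) = mex{0} = 1
G(2) = mex{1,0} = 2
G(3) = mex{2,1} = 0
G(4) = mex{0,2} = 1
G(5) = mex{1,0,0} = 2
G(6) = mex{2,1,1} = 0
G(7) = mex{0,2,2,0} = 1
G(8) = mex{1,0,0,1} = 2
G(9) = mex{2,1,1,2} = 0
G(10) = mex{0,2,2,0} = 1
G(11) = mex{1,0,0,1} = 2
G(12) = mex{2,1,1,2} = 0
G(13) = mex{0,2,2,0} = 1
G(14) = mex{1,0,0,1} = 2
G(15) = mex{2,1,1,2} = 0
G(16) = mex{0,2,2,0} = 1
G(17) = mex{1,0,0,1} = 2
G(18) = mex{2,1,1,2} = 0
G(19) = mex{0,2,2,0} = 1
G(20) = mex{1,0,0,1} = 2
G(21) = mex{2,1,1,2} = 0
G(22) = mex{0,2,2,0} = 1
Stack A: G(18) = 0.
Stack B: G(22) = 1.
Stack C: G(14) = 2.
Combined Grundy value = 0 ⊕ 1 ⊕ 2 = 3.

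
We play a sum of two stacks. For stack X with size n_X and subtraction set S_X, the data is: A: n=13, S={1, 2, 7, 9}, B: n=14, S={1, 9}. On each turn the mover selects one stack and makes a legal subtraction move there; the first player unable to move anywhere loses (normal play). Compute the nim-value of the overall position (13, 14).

2

Stack A, S = {1, 2, 7, 9}:
n :  0  1  2  3  4  5  6  7  8  9 10 11 12 13
G :  0  1  2  0  1  2  0  1  2  3  4  0  1  2
G_A(13) = 2.
Stack B, S = {1, 9}:
n :  0  1  2  3  4  5  6  7  8  9 10 11 12 13 14
G :  0  1  0  1  0  1  0  1  0  1  0  1  0  1  0
G_B(14) = 0.
Combined Grundy value = 2 ⊕ 0 = 2.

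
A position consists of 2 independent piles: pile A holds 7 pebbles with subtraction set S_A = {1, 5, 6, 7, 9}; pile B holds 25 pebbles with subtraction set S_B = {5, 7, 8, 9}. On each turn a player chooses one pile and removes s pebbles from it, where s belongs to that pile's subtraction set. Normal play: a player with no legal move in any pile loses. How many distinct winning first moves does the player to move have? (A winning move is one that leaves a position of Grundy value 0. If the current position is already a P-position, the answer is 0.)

1

Pile A, S = {1, 5, 6, 7, 9}:
G(0) = 0
G(1) = mex{0} = 1
G(2) = mex{1} = 0
G(3) = mex{0} = 1
G(4) = mex{1} = 0
G(5) = mex{0,0} = 1
G(6) = mex{1,1,0} = 2
G(7) = mex{2,0,1,0} = 3
G_A(7) = 3.
Pile B, S = {5, 7, 8, 9}:
n :  0  1  2  3  4  5  6  7  8  9 10 11 12 13 14 15 16 17 18 19 20 21 22 23 24 25
G :  0  0  0  0  0  1  1  1  1  1  2  2  2  2  0  0  0  0  0  1  1  1  1  1  2  2
G_B(25) = 2.
Combined Grundy value = 3 ⊕ 2 = 1.
A winning move leaves total XOR = 0, i.e. changes one component's Grundy value g to g ⊕ X where X is the current total.
Pile A: need g' = 3⊕1 = 2. Options: 7−1→G=2, 7−5→G=0, 7−6→G=1, 7−7→G=0. Hits: 1.
Pile B: need g' = 2⊕1 = 3. Options: 25−5→G=1, 25−7→G=0, 25−8→G=0, 25−9→G=0. Hits: 0.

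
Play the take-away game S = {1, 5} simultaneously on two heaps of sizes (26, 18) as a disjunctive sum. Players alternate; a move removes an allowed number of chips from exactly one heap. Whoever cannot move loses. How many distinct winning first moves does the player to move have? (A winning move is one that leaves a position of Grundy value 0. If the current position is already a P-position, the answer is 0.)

0

All heaps use S = {1, 5}:
G(0) = 0
G(1) = mex{0} = 1
G(2) = mex{1} = 0
G(3) = mex{0} = 1
G(4) = mex{1} = 0
G(5) = mex{0,0} = 1
G(6) = mex{1,1} = 0
G(7) = mex{0,0} = 1
G(8) = mex{1,1} = 0
G(9) = mex{0,0} = 1
G(10) = mex{1,1} = 0
G(11) = mex{0,0} = 1
G(12) = mex{1,1} = 0
G(13) = mex{0,0} = 1
G(14) = mex{1,1} = 0
G(15) = mex{0,0} = 1
G(16) = mex{1,1} = 0
G(17) = mex{0,0} = 1
G(18) = mex{1,1} = 0
G(19) = mex{0,0} = 1
G(20) = mex{1,1} = 0
G(21) = mex{0,0} = 1
G(22) = mex{1,1} = 0
G(23) = mex{0,0} = 1
G(24) = mex{1,1} = 0
G(25) = mex{0,0} = 1
G(26) = mex{1,1} = 0
Heap A: G(26) = 0.
Heap B: G(18) = 0.
Combined Grundy value = 0 ⊕ 0 = 0.
A winning move leaves total XOR = 0, i.e. changes one component's Grundy value g to g ⊕ X where X is the current total.
Heap A: target g' = 0⊕0 = 0, but every legal move changes the Grundy value (mex property), so 0 moves.
Heap B: target g' = 0⊕0 = 0, but every legal move changes the Grundy value (mex property), so 0 moves.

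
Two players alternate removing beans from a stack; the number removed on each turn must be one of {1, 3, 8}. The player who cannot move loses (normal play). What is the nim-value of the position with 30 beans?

2

G(0) = 0
G(1) = mex{0} = 1
G(2) = mex{1} = 0
G(3) = mex{0,0} = 1
G(4) = mex{1,1} = 0
G(5) = mex{0,0} = 1
G(6) = mex{1,1} = 0
G(7) = mex{0,0} = 1
G(8) = mex{1,1,0} = 2
G(9) = mex{2,0,1} = 3
G(10) = mex{3,1,0} = 2
G(11) = mex{2,2,1} = 0
G(12) = mex{0,3,0} = 1
G(13) = mex{1,2,1} = 0
G(14) = mex{0,0,0} = 1
G(15) = mex{1,1,1} = 0
G(16) = mex{0,0,2} = 1
G(17) = mex{1,1,3} = 0
G(18) = mex{0,0,2} = 1
G(19) = mex{1,1,0} = 2
G(20) = mex{2,0,1} = 3
G(21) = mex{3,1,0} = 2
G(22) = mex{2,2,1} = 0
G(23) = mex{0,3,0} = 1
G(24) = mex{1,2,1} = 0
G(25) = mex{0,0,0} = 1
G(26) = mex{1,1,1} = 0
G(27) = mex{0,0,2} = 1
G(28) = mex{1,1,3} = 0
G(29) = mex{0,0,2} = 1
G(30) = mex{1,1,0} = 2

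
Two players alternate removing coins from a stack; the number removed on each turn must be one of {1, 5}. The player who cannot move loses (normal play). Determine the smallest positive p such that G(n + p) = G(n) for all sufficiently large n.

2

G(0) = 0
G(1) = mex{0} = 1
G(2) = mex{1} = 0
G(3) = mex{0} = 1
G(4) = mex{1} = 0
G(5) = mex{0,0} = 1
G(6) = mex{1,1} = 0
G(7) = mex{0,0} = 1
G(8) = mex{1,1} = 0
G(9) = mex{0,0} = 1
G(10) = mex{1,1} = 0
G(11) = mex{0,0} = 1
G(12) = mex{1,1} = 0
G(13) = mex{0,0} = 1
G(14) = mex{1,1} = 0
G(n+2) = G(n) holds for n = 0,…,4 (a full window of length max(S) = 5), so the sequence is purely periodic with period 2.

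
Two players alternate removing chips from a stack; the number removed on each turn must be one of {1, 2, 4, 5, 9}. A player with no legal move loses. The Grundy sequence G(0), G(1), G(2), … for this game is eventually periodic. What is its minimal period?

n :  0  1  2  3  4  5  6  7  8  9 10 11 12 13 14 15 16 17 18 19 20 21 22 23 24 25 26 27
G :  0  1  2  0  1  2  0  1  2  3  4  5  3  0  1  2  0  1  2  0  1  2  3  4  5  3  0  1
G(n+13) = G(n) holds for n = 0,…,8 (a full window of length max(S) = 9), so the sequence is purely periodic with period 13.

13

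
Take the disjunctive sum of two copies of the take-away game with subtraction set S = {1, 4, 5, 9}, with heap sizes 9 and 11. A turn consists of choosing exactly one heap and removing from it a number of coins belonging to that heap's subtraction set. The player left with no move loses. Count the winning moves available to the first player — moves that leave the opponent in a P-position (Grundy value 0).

0

All heaps use S = {1, 4, 5, 9}:
n :  0  1  2  3  4  5  6  7  8  9 10 11
G :  0  1  0  1  2  3  2  3  0  1  0  1
Heap A: G(9) = 1.
Heap B: G(11) = 1.
Combined Grundy value = 1 ⊕ 1 = 0.
A winning move leaves total XOR = 0, i.e. changes one component's Grundy value g to g ⊕ X where X is the current total.
Heap A: target g' = 1⊕0 = 1, but every legal move changes the Grundy value (mex property), so 0 moves.
Heap B: target g' = 1⊕0 = 1, but every legal move changes the Grundy value (mex property), so 0 moves.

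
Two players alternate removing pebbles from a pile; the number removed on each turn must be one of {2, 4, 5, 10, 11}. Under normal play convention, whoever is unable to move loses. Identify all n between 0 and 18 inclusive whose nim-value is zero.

n :  0  1  2  3  4  5  6  7  8  9 10 11 12 13 14 15 16 17 18
G :  0  0  1  1  2  2  3  0  0  1  1  2  2  3  0  0  1  1  2
P-positions are exactly the n with G(n) = 0.

0, 1, 7, 8, 14, 15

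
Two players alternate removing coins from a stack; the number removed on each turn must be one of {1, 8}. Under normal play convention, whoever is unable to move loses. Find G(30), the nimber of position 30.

1

n :  0  1  2  3  4  5  6  7  8  9 10 11 12 13 14 15 16 17 18 19 20 21 22 23 24 25 26 27 28 29 30
G :  0  1  0  1  0  1  0  1  2  0  1  0  1  0  1  0  1  2  0  1  0  1  0  1  0  1  2  0  1  0  1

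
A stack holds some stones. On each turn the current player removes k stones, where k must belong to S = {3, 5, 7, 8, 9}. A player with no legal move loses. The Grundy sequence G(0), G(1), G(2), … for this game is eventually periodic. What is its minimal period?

G(0) = 0
G(1) = mex{} = 0
G(2) = mex{} = 0
G(3) = mex{0} = 1
G(4) = mex{0} = 1
G(5) = mex{0,0} = 1
G(6) = mex{1,0} = 2
G(7) = mex{1,0,0} = 2
G(8) = mex{1,1,0,0} = 2
G(9) = mex{2,1,0,0,0} = 3
G(10) = mex{2,1,1,0,0} = 3
G(11) = mex{2,2,1,1,0} = 3
G(12) = mex{3,2,1,1,1} = 0
G(13) = mex{3,2,2,1,1} = 0
G(14) = mex{3,3,2,2,1} = 0
G(15) = mex{0,3,2,2,2} = 1
G(16) = mex{0,3,3,2,2} = 1
G(17) = mex{0,0,3,3,2} = 1
G(18) = mex{1,0,3,3,3} = 2
G(19) = mex{1,0,0,3,3} = 2
G(20) = mex{1,1,0,0,3} = 2
G(21) = mex{2,1,0,0,0} = 3
G(22) = mex{2,1,1,0,0} = 3
G(23) = mex{2,2,1,1,0} = 3
G(24) = mex{3,2,1,1,1} = 0
G(25) = mex{3,2,2,1,1} = 0
G(n+12) = G(n) holds for n = 0,…,8 (a full window of length max(S) = 9), so the sequence is purely periodic with period 12.

12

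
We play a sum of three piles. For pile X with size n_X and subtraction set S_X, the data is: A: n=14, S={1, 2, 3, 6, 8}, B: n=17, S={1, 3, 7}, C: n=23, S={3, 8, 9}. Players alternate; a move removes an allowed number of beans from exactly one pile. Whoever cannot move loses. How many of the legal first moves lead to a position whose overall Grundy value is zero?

0

Pile A, S = {1, 2, 3, 6, 8}:
n :  0  1  2  3  4  5  6  7  8  9 10 11 12 13 14
G :  0  1  2  3  0  1  2  3  4  0  1  2  3  0  1
G_A(14) = 1.
Pile B, S = {1, 3, 7}:
G(0) = 0
G(1) = mex{0} = 1
G(2) = mex{1} = 0
G(3) = mex{0,0} = 1
G(4) = mex{1,1} = 0
G(5) = mex{0,0} = 1
G(6) = mex{1,1} = 0
G(7) = mex{0,0,0} = 1
G(8) = mex{1,1,1} = 0
G(9) = mex{0,0,0} = 1
G(10) = mex{1,1,1} = 0
G(11) = mex{0,0,0} = 1
G(12) = mex{1,1,1} = 0
G(13) = mex{0,0,0} = 1
G(14) = mex{1,1,1} = 0
G(15) = mex{0,0,0} = 1
G(16) = mex{1,1,1} = 0
G(17) = mex{0,0,0} = 1
G_B(17) = 1.
Pile C, S = {3, 8, 9}:
G(0) = 0
G(1) = mex{} = 0
G(2) = mex{} = 0
G(3) = mex{0} = 1
G(4) = mex{0} = 1
G(5) = mex{0} = 1
G(6) = mex{1} = 0
G(7) = mex{1} = 0
G(8) = mex{1,0} = 2
G(9) = mex{0,0,0} = 1
G(10) = mex{0,0,0} = 1
G(11) = mex{2,1,0} = 3
G(12) = mex{1,1,1} = 0
G(13) = mex{1,1,1} = 0
G(14) = mex{3,0,1} = 2
G(15) = mex{0,0,0} = 1
G(16) = mex{0,2,0} = 1
G(17) = mex{2,1,2} = 0
G(18) = mex{1,1,1} = 0
G(19) = mex{1,3,1} = 0
G(20) = mex{0,0,3} = 1
G(21) = mex{0,0,0} = 1
G(22) = mex{0,2,0} = 1
G(23) = mex{1,1,2} = 0
G_C(23) = 0.
Combined Grundy value = 1 ⊕ 1 ⊕ 0 = 0.
A winning move leaves total XOR = 0, i.e. changes one component's Grundy value g to g ⊕ X where X is the current total.
Pile A: target g' = 1⊕0 = 1, but every legal move changes the Grundy value (mex property), so 0 moves.
Pile B: target g' = 1⊕0 = 1, but every legal move changes the Grundy value (mex property), so 0 moves.
Pile C: target g' = 0⊕0 = 0, but every legal move changes the Grundy value (mex property), so 0 moves.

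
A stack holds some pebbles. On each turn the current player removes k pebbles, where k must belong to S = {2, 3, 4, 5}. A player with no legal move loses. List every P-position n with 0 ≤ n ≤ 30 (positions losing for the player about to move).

0, 1, 7, 8, 14, 15, 21, 22, 28, 29

n :  0  1  2  3  4  5  6  7  8  9 10 11 12 13 14 15 16 17 18 19 20 21 22 23 24 25 26 27 28 29 30
G :  0  0  1  1  2  2  3  0  0  1  1  2  2  3  0  0  1  1  2  2  3  0  0  1  1  2  2  3  0  0  1
P-positions are exactly the n with G(n) = 0.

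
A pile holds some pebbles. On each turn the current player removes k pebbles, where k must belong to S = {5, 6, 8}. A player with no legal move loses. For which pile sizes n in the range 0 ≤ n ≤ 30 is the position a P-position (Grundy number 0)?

G(0) = 0
G(1) = mex{} = 0
G(2) = mex{} = 0
G(3) = mex{} = 0
G(4) = mex{} = 0
G(5) = mex{0} = 1
G(6) = mex{0,0} = 1
G(7) = mex{0,0} = 1
G(8) = mex{0,0,0} = 1
G(9) = mex{0,0,0} = 1
G(10) = mex{1,0,0} = 2
G(11) = mex{1,1,0} = 2
G(12) = mex{1,1,0} = 2
G(13) = mex{1,1,1} = 0
G(14) = mex{1,1,1} = 0
G(15) = mex{2,1,1} = 0
G(16) = mex{2,2,1} = 0
G(17) = mex{2,2,1} = 0
G(18) = mex{0,2,2} = 1
G(19) = mex{0,0,2} = 1
G(20) = mex{0,0,2} = 1
G(21) = mex{0,0,0} = 1
G(22) = mex{0,0,0} = 1
G(23) = mex{1,0,0} = 2
G(24) = mex{1,1,0} = 2
G(25) = mex{1,1,0} = 2
G(26) = mex{1,1,1} = 0
G(27) = mex{1,1,1} = 0
G(28) = mex{2,1,1} = 0
G(29) = mex{2,2,1} = 0
G(30) = mex{2,2,1} = 0
P-positions are exactly the n with G(n) = 0.

0, 1, 2, 3, 4, 13, 14, 15, 16, 17, 26, 27, 28, 29, 30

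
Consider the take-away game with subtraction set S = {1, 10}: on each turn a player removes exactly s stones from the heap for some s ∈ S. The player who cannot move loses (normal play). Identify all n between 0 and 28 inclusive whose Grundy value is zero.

n :  0  1  2  3  4  5  6  7  8  9 10 11 12 13 14 15 16 17 18 19 20 21 22 23 24 25 26 27 28
G :  0  1  0  1  0  1  0  1  0  1  2  0  1  0  1  0  1  0  1  0  1  2  0  1  0  1  0  1  0
P-positions are exactly the n with G(n) = 0.

0, 2, 4, 6, 8, 11, 13, 15, 17, 19, 22, 24, 26, 28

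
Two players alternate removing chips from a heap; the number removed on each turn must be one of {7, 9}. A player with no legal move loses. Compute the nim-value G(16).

n :  0  1  2  3  4  5  6  7  8  9 10 11 12 13 14 15 16
G :  0  0  0  0  0  0  0  1  1  1  1  1  1  1  2  2  0

0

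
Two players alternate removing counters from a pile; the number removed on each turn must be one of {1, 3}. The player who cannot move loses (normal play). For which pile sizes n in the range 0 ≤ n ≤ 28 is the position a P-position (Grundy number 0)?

n :  0  1  2  3  4  5  6  7  8  9 10 11 12 13 14 15 16 17 18 19 20 21 22 23 24 25 26 27 28
G :  0  1  0  1  0  1  0  1  0  1  0  1  0  1  0  1  0  1  0  1  0  1  0  1  0  1  0  1  0
P-positions are exactly the n with G(n) = 0.

0, 2, 4, 6, 8, 10, 12, 14, 16, 18, 20, 22, 24, 26, 28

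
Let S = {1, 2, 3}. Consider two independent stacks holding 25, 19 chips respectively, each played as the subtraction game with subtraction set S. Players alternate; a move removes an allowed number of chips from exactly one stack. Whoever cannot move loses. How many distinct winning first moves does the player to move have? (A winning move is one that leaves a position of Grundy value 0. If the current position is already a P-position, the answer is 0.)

2

All stacks use S = {1, 2, 3}:
n :  0  1  2  3  4  5  6  7  8  9 10 11 12 13 14 15 16 17 18 19 20 21 22 23 24 25
G :  0  1  2  3  0  1  2  3  0  1  2  3  0  1  2  3  0  1  2  3  0  1  2  3  0  1
Stack A: G(25) = 1.
Stack B: G(19) = 3.
Combined Grundy value = 1 ⊕ 3 = 2.
A winning move leaves total XOR = 0, i.e. changes one component's Grundy value g to g ⊕ X where X is the current total.
Stack A: need g' = 1⊕2 = 3. Options: 25−1→G=0, 25−2→G=3, 25−3→G=2. Hits: 1.
Stack B: need g' = 3⊕2 = 1. Options: 19−1→G=2, 19−2→G=1, 19−3→G=0. Hits: 1.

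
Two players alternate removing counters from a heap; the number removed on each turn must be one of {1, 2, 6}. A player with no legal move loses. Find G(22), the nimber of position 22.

1

G(0) = 0
G(1) = mex{0} = 1
G(2) = mex{1,0} = 2
G(3) = mex{2,1} = 0
G(4) = mex{0,2} = 1
G(5) = mex{1,0} = 2
G(6) = mex{2,1,0} = 3
G(7) = mex{3,2,1} = 0
G(8) = mex{0,3,2} = 1
G(9) = mex{1,0,0} = 2
G(10) = mex{2,1,1} = 0
G(11) = mex{0,2,2} = 1
G(12) = mex{1,0,3} = 2
G(13) = mex{2,1,0} = 3
G(14) = mex{3,2,1} = 0
G(15) = mex{0,3,2} = 1
G(16) = mex{1,0,0} = 2
G(17) = mex{2,1,1} = 0
G(18) = mex{0,2,2} = 1
G(19) = mex{1,0,3} = 2
G(20) = mex{2,1,0} = 3
G(21) = mex{3,2,1} = 0
G(22) = mex{0,3,2} = 1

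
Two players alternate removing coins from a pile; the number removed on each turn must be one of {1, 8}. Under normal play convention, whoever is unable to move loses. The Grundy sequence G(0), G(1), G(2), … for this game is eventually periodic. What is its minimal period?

9

n :  0  1  2  3  4  5  6  7  8  9 10 11 12 13 14 15 16 17 18 19
G :  0  1  0  1  0  1  0  1  2  0  1  0  1  0  1  0  1  2  0  1
G(n+9) = G(n) holds for n = 0,…,7 (a full window of length max(S) = 8), so the sequence is purely periodic with period 9.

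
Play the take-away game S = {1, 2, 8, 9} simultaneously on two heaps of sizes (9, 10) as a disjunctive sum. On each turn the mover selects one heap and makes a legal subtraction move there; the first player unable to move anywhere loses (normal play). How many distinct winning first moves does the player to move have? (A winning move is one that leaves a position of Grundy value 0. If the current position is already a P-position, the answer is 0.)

2

All heaps use S = {1, 2, 8, 9}:
n :  0  1  2  3  4  5  6  7  8  9 10
G :  0  1  2  0  1  2  0  1  2  3  0
Heap A: G(9) = 3.
Heap B: G(10) = 0.
Combined Grundy value = 3 ⊕ 0 = 3.
A winning move leaves total XOR = 0, i.e. changes one component's Grundy value g to g ⊕ X where X is the current total.
Heap A: need g' = 3⊕3 = 0. Options: 9−1→G=2, 9−2→G=1, 9−8→G=1, 9−9→G=0. Hits: 1.
Heap B: need g' = 0⊕3 = 3. Options: 10−1→G=3, 10−2→G=2, 10−8→G=2, 10−9→G=1. Hits: 1.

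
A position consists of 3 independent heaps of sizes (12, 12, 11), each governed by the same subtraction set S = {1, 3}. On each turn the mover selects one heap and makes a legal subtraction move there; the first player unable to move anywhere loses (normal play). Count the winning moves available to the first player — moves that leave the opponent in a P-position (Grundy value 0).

6

All heaps use S = {1, 3}:
n :  0  1  2  3  4  5  6  7  8  9 10 11 12
G :  0  1  0  1  0  1  0  1  0  1  0  1  0
Heap A: G(12) = 0.
Heap B: G(12) = 0.
Heap C: G(11) = 1.
Combined Grundy value = 0 ⊕ 0 ⊕ 1 = 1.
A winning move leaves total XOR = 0, i.e. changes one component's Grundy value g to g ⊕ X where X is the current total.
Heap A: need g' = 0⊕1 = 1. Options: 12−1→G=1, 12−3→G=1. Hits: 2.
Heap B: need g' = 0⊕1 = 1. Options: 12−1→G=1, 12−3→G=1. Hits: 2.
Heap C: need g' = 1⊕1 = 0. Options: 11−1→G=0, 11−3→G=0. Hits: 2.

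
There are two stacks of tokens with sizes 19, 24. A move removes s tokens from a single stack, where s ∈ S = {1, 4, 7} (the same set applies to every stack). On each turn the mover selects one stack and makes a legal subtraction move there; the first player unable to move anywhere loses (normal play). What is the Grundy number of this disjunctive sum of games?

1

All stacks use S = {1, 4, 7}:
G(0) = 0
G(1) = mex{0} = 1
G(2) = mex{1} = 0
G(3) = mex{0} = 1
G(4) = mex{1,0} = 2
G(5) = mex{2,1} = 0
G(6) = mex{0,0} = 1
G(7) = mex{1,1,0} = 2
G(8) = mex{2,2,1} = 0
G(9) = mex{0,0,0} = 1
G(10) = mex{1,1,1} = 0
G(11) = mex{0,2,2} = 1
G(12) = mex{1,0,0} = 2
G(13) = mex{2,1,1} = 0
G(14) = mex{0,0,2} = 1
G(15) = mex{1,1,0} = 2
G(16) = mex{2,2,1} = 0
G(17) = mex{0,0,0} = 1
G(18) = mex{1,1,1} = 0
G(19) = mex{0,2,2} = 1
G(20) = mex{1,0,0} = 2
G(21) = mex{2,1,1} = 0
G(22) = mex{0,0,2} = 1
G(23) = mex{1,1,0} = 2
G(24) = mex{2,2,1} = 0
Stack A: G(19) = 1.
Stack B: G(24) = 0.
Combined Grundy value = 1 ⊕ 0 = 1.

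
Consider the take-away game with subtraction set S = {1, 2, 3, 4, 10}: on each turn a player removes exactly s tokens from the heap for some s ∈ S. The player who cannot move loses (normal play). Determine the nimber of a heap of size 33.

n :  0  1  2  3  4  5  6  7  8  9 10 11 12 13 14 15 16 17 18 19 20 21 22 23 24 25 26 27 28 29 30 31 32 33
G :  0  1  2  3  4  0  1  2  3  4  5  0  1  2  3  4  0  1  2  3  4  5  0  1  2  3  4  0  1  2  3  4  5  0

0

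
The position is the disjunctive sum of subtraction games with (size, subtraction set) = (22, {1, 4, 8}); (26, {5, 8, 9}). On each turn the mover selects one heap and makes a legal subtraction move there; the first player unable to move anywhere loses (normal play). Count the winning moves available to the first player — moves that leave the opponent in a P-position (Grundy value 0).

Heap A, S = {1, 4, 8}:
n :  0  1  2  3  4  5  6  7  8  9 10 11 12 13 14 15 16 17 18 19 20 21 22
G :  0  1  0  1  2  0  1  0  1  2  3  2  0  1  0  1  2  0  1  0  1  2  3
G_A(22) = 3.
Heap B, S = {5, 8, 9}:
G(0) = 0
G(1) = mex{} = 0
G(2) = mex{} = 0
G(3) = mex{} = 0
G(4) = mex{} = 0
G(5) = mex{0} = 1
G(6) = mex{0} = 1
G(7) = mex{0} = 1
G(8) = mex{0,0} = 1
G(9) = mex{0,0,0} = 1
G(10) = mex{1,0,0} = 2
G(11) = mex{1,0,0} = 2
G(12) = mex{1,0,0} = 2
G(13) = mex{1,1,0} = 2
G(14) = mex{1,1,1} = 0
G(15) = mex{2,1,1} = 0
G(16) = mex{2,1,1} = 0
G(17) = mex{2,1,1} = 0
G(18) = mex{2,2,1} = 0
G(19) = mex{0,2,2} = 1
G(20) = mex{0,2,2} = 1
G(21) = mex{0,2,2} = 1
G(22) = mex{0,0,2} = 1
G(23) = mex{0,0,0} = 1
G(24) = mex{1,0,0} = 2
G(25) = mex{1,0,0} = 2
G(26) = mex{1,0,0} = 2
G_B(26) = 2.
Combined Grundy value = 3 ⊕ 2 = 1.
A winning move leaves total XOR = 0, i.e. changes one component's Grundy value g to g ⊕ X where X is the current total.
Heap A: need g' = 3⊕1 = 2. Options: 22−1→G=2, 22−4→G=1, 22−8→G=0. Hits: 1.
Heap B: need g' = 2⊕1 = 3. Options: 26−5→G=1, 26−8→G=0, 26−9→G=0. Hits: 0.

1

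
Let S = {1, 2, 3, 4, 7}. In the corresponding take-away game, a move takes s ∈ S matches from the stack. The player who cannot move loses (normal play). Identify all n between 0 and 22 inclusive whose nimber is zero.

G(0) = 0
G(1) = mex{0} = 1
G(2) = mex{1,0} = 2
G(3) = mex{2,1,0} = 3
G(4) = mex{3,2,1,0} = 4
G(5) = mex{4,3,2,1} = 0
G(6) = mex{0,4,3,2} = 1
G(7) = mex{1,0,4,3,0} = 2
G(8) = mex{2,1,0,4,1} = 3
G(9) = mex{3,2,1,0,2} = 4
G(10) = mex{4,3,2,1,3} = 0
G(11) = mex{0,4,3,2,4} = 1
G(12) = mex{1,0,4,3,0} = 2
G(13) = mex{2,1,0,4,1} = 3
G(14) = mex{3,2,1,0,2} = 4
G(15) = mex{4,3,2,1,3} = 0
G(16) = mex{0,4,3,2,4} = 1
G(17) = mex{1,0,4,3,0} = 2
G(18) = mex{2,1,0,4,1} = 3
G(19) = mex{3,2,1,0,2} = 4
G(20) = mex{4,3,2,1,3} = 0
G(21) = mex{0,4,3,2,4} = 1
G(22) = mex{1,0,4,3,0} = 2
P-positions are exactly the n with G(n) = 0.

0, 5, 10, 15, 20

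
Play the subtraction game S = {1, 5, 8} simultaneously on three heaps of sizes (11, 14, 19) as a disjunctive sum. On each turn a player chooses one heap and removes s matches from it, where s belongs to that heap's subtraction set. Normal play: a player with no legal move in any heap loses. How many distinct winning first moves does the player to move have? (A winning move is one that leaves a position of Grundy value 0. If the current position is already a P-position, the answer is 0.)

2

All heaps use S = {1, 5, 8}:
G(0) = 0
G(1) = mex{0} = 1
G(2) = mex{1} = 0
G(3) = mex{0} = 1
G(4) = mex{1} = 0
G(5) = mex{0,0} = 1
G(6) = mex{1,1} = 0
G(7) = mex{0,0} = 1
G(8) = mex{1,1,0} = 2
G(9) = mex{2,0,1} = 3
G(10) = mex{3,1,0} = 2
G(11) = mex{2,0,1} = 3
G(12) = mex{3,1,0} = 2
G(13) = mex{2,2,1} = 0
G(14) = mex{0,3,0} = 1
G(15) = mex{1,2,1} = 0
G(16) = mex{0,3,2} = 1
G(17) = mex{1,2,3} = 0
G(18) = mex{0,0,2} = 1
G(19) = mex{1,1,3} = 0
Heap A: G(11) = 3.
Heap B: G(14) = 1.
Heap C: G(19) = 0.
Combined Grundy value = 3 ⊕ 1 ⊕ 0 = 2.
A winning move leaves total XOR = 0, i.e. changes one component's Grundy value g to g ⊕ X where X is the current total.
Heap A: need g' = 3⊕2 = 1. Options: 11−1→G=2, 11−5→G=0, 11−8→G=1. Hits: 1.
Heap B: need g' = 1⊕2 = 3. Options: 14−1→G=0, 14−5→G=3, 14−8→G=0. Hits: 1.
Heap C: need g' = 0⊕2 = 2. Options: 19−1→G=1, 19−5→G=1, 19−8→G=3. Hits: 0.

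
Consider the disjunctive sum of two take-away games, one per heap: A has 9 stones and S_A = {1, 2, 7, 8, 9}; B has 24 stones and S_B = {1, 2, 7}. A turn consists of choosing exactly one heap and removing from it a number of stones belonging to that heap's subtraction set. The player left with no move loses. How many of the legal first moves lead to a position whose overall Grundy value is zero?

Heap A, S = {1, 2, 7, 8, 9}:
n : 0 1 2 3 4 5 6 7 8 9
G : 0 1 2 0 1 2 0 1 2 3
G_A(9) = 3.
Heap B, S = {1, 2, 7}:
n :  0  1  2  3  4  5  6  7  8  9 10 11 12 13 14 15 16 17 18 19 20 21 22 23 24
G :  0  1  2  0  1  2  0  1  2  0  1  2  0  1  2  0  1  2  0  1  2  0  1  2  0
G_B(24) = 0.
Combined Grundy value = 3 ⊕ 0 = 3.
A winning move leaves total XOR = 0, i.e. changes one component's Grundy value g to g ⊕ X where X is the current total.
Heap A: need g' = 3⊕3 = 0. Options: 9−1→G=2, 9−2→G=1, 9−7→G=2, 9−8→G=1, 9−9→G=0. Hits: 1.
Heap B: need g' = 0⊕3 = 3. Options: 24−1→G=2, 24−2→G=1, 24−7→G=2. Hits: 0.

1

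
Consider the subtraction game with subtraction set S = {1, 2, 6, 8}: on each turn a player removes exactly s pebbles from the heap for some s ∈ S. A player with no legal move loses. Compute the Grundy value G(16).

2

G(0) = 0
G(1) = mex{0} = 1
G(2) = mex{1,0} = 2
G(3) = mex{2,1} = 0
G(4) = mex{0,2} = 1
G(5) = mex{1,0} = 2
G(6) = mex{2,1,0} = 3
G(7) = mex{3,2,1} = 0
G(8) = mex{0,3,2,0} = 1
G(9) = mex{1,0,0,1} = 2
G(10) = mex{2,1,1,2} = 0
G(11) = mex{0,2,2,0} = 1
G(12) = mex{1,0,3,1} = 2
G(13) = mex{2,1,0,2} = 3
G(14) = mex{3,2,1,3} = 0
G(15) = mex{0,3,2,0} = 1
G(16) = mex{1,0,0,1} = 2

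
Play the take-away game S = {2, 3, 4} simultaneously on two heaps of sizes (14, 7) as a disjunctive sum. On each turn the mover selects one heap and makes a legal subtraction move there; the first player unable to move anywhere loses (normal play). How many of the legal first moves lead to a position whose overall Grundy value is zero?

2

All heaps use S = {2, 3, 4}:
n :  0  1  2  3  4  5  6  7  8  9 10 11 12 13 14
G :  0  0  1  1  2  2  0  0  1  1  2  2  0  0  1
Heap A: G(14) = 1.
Heap B: G(7) = 0.
Combined Grundy value = 1 ⊕ 0 = 1.
A winning move leaves total XOR = 0, i.e. changes one component's Grundy value g to g ⊕ X where X is the current total.
Heap A: need g' = 1⊕1 = 0. Options: 14−2→G=0, 14−3→G=2, 14−4→G=2. Hits: 1.
Heap B: need g' = 0⊕1 = 1. Options: 7−2→G=2, 7−3→G=2, 7−4→G=1. Hits: 1.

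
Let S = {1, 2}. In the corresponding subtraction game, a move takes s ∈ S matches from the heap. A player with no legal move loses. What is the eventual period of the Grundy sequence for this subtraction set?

3

G(0) = 0
G(1) = mex{0} = 1
G(2) = mex{1,0} = 2
G(3) = mex{2,1} = 0
G(4) = mex{0,2} = 1
G(5) = mex{1,0} = 2
G(6) = mex{2,1} = 0
G(7) = mex{0,2} = 1
G(8) = mex{1,0} = 2
G(9) = mex{2,1} = 0
G(10) = mex{0,2} = 1
G(11) = mex{1,0} = 2
G(12) = mex{2,1} = 0
G(13) = mex{0,2} = 1
G(14) = mex{1,0} = 2
G(n+3) = G(n) holds for n = 0,…,1 (a full window of length max(S) = 2), so the sequence is purely periodic with period 3.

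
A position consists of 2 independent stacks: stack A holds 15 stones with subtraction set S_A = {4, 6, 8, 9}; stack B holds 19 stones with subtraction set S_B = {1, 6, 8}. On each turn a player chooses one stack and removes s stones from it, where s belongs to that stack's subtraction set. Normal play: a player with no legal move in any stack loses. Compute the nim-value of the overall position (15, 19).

1

Stack A, S = {4, 6, 8, 9}:
n :  0  1  2  3  4  5  6  7  8  9 10 11 12 13 14 15
G :  0  0  0  0  1  1  1  1  2  2  2  2  3  0  0  0
G_A(15) = 0.
Stack B, S = {1, 6, 8}:
G(0) = 0
G(1) = mex{0} = 1
G(2) = mex{1} = 0
G(3) = mex{0} = 1
G(4) = mex{1} = 0
G(5) = mex{0} = 1
G(6) = mex{1,0} = 2
G(7) = mex{2,1} = 0
G(8) = mex{0,0,0} = 1
G(9) = mex{1,1,1} = 0
G(10) = mex{0,0,0} = 1
G(11) = mex{1,1,1} = 0
G(12) = mex{0,2,0} = 1
G(13) = mex{1,0,1} = 2
G(14) = mex{2,1,2} = 0
G(15) = mex{0,0,0} = 1
G(16) = mex{1,1,1} = 0
G(17) = mex{0,0,0} = 1
G(18) = mex{1,1,1} = 0
G(19) = mex{0,2,0} = 1
G_B(19) = 1.
Combined Grundy value = 0 ⊕ 1 = 1.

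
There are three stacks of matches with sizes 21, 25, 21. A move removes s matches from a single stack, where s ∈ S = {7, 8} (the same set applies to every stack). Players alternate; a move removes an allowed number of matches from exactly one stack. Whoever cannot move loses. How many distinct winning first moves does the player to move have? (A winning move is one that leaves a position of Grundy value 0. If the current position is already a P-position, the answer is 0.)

4

All stacks use S = {7, 8}:
G(0) = 0
G(1) = mex{} = 0
G(2) = mex{} = 0
G(3) = mex{} = 0
G(4) = mex{} = 0
G(5) = mex{} = 0
G(6) = mex{} = 0
G(7) = mex{0} = 1
G(8) = mex{0,0} = 1
G(9) = mex{0,0} = 1
G(10) = mex{0,0} = 1
G(11) = mex{0,0} = 1
G(12) = mex{0,0} = 1
G(13) = mex{0,0} = 1
G(14) = mex{1,0} = 2
G(15) = mex{1,1} = 0
G(16) = mex{1,1} = 0
G(17) = mex{1,1} = 0
G(18) = mex{1,1} = 0
G(19) = mex{1,1} = 0
G(20) = mex{1,1} = 0
G(21) = mex{2,1} = 0
G(22) = mex{0,2} = 1
G(23) = mex{0,0} = 1
G(24) = mex{0,0} = 1
G(25) = mex{0,0} = 1
Stack A: G(21) = 0.
Stack B: G(25) = 1.
Stack C: G(21) = 0.
Combined Grundy value = 0 ⊕ 1 ⊕ 0 = 1.
A winning move leaves total XOR = 0, i.e. changes one component's Grundy value g to g ⊕ X where X is the current total.
Stack A: need g' = 0⊕1 = 1. Options: 21−7→G=2, 21−8→G=1. Hits: 1.
Stack B: need g' = 1⊕1 = 0. Options: 25−7→G=0, 25−8→G=0. Hits: 2.
Stack C: need g' = 0⊕1 = 1. Options: 21−7→G=2, 21−8→G=1. Hits: 1.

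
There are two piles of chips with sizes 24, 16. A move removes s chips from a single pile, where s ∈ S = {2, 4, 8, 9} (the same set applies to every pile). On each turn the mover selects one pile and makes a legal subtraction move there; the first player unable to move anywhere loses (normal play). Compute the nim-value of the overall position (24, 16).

2

All piles use S = {2, 4, 8, 9}:
G(0) = 0
G(1) = mex{} = 0
G(2) = mex{0} = 1
G(3) = mex{0} = 1
G(4) = mex{1,0} = 2
G(5) = mex{1,0} = 2
G(6) = mex{2,1} = 0
G(7) = mex{2,1} = 0
G(8) = mex{0,2,0} = 1
G(9) = mex{0,2,0,0} = 1
G(10) = mex{1,0,1,0} = 2
G(11) = mex{1,0,1,1} = 2
G(12) = mex{2,1,2,1} = 0
G(13) = mex{2,1,2,2} = 0
G(14) = mex{0,2,0,2} = 1
G(15) = mex{0,2,0,0} = 1
G(16) = mex{1,0,1,0} = 2
G(17) = mex{1,0,1,1} = 2
G(18) = mex{2,1,2,1} = 0
G(19) = mex{2,1,2,2} = 0
G(20) = mex{0,2,0,2} = 1
G(21) = mex{0,2,0,0} = 1
G(22) = mex{1,0,1,0} = 2
G(23) = mex{1,0,1,1} = 2
G(24) = mex{2,1,2,1} = 0
Pile A: G(24) = 0.
Pile B: G(16) = 2.
Combined Grundy value = 0 ⊕ 2 = 2.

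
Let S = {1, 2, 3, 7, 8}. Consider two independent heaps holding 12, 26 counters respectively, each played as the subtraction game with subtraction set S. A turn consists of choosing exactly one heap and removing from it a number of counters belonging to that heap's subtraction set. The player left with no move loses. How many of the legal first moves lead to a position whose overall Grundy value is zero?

1

All heaps use S = {1, 2, 3, 7, 8}:
n :  0  1  2  3  4  5  6  7  8  9 10 11 12 13 14 15 16 17 18 19 20 21 22 23 24 25 26
G :  0  1  2  3  0  1  2  3  4  0  1  2  3  0  1  2  3  4  0  1  2  3  0  1  2  3  4
Heap A: G(12) = 3.
Heap B: G(26) = 4.
Combined Grundy value = 3 ⊕ 4 = 7.
A winning move leaves total XOR = 0, i.e. changes one component's Grundy value g to g ⊕ X where X is the current total.
Heap A: need g' = 3⊕7 = 4. Options: 12−1→G=2, 12−2→G=1, 12−3→G=0, 12−7→G=1, 12−8→G=0. Hits: 0.
Heap B: need g' = 4⊕7 = 3. Options: 26−1→G=3, 26−2→G=2, 26−3→G=1, 26−7→G=1, 26−8→G=0. Hits: 1.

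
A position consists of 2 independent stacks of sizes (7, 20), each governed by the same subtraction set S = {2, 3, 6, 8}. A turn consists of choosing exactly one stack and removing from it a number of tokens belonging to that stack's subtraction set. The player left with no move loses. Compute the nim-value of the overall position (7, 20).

All stacks use S = {2, 3, 6, 8}:
n :  0  1  2  3  4  5  6  7  8  9 10 11 12 13 14 15 16 17 18 19 20
G :  0  0  1  1  2  0  3  1  2  2  0  3  1  2  0  0  1  1  2  0  3
Stack A: G(7) = 1.
Stack B: G(20) = 3.
Combined Grundy value = 1 ⊕ 3 = 2.

2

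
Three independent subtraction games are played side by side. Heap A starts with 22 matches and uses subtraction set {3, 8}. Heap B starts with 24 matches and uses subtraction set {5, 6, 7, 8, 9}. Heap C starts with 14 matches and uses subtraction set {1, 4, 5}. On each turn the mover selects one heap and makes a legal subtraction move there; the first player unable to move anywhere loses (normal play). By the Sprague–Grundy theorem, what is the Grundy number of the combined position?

Heap A, S = {3, 8}:
G(0) = 0
G(1) = mex{} = 0
G(2) = mex{} = 0
G(3) = mex{0} = 1
G(4) = mex{0} = 1
G(5) = mex{0} = 1
G(6) = mex{1} = 0
G(7) = mex{1} = 0
G(8) = mex{1,0} = 2
G(9) = mex{0,0} = 1
G(10) = mex{0,0} = 1
G(11) = mex{2,1} = 0
G(12) = mex{1,1} = 0
G(13) = mex{1,1} = 0
G(14) = mex{0,0} = 1
G(15) = mex{0,0} = 1
G(16) = mex{0,2} = 1
G(17) = mex{1,1} = 0
G(18) = mex{1,1} = 0
G(19) = mex{1,0} = 2
G(20) = mex{0,0} = 1
G(21) = mex{0,0} = 1
G(22) = mex{2,1} = 0
G_A(22) = 0.
Heap B, S = {5, 6, 7, 8, 9}:
n :  0  1  2  3  4  5  6  7  8  9 10 11 12 13 14 15 16 17 18 19 20 21 22 23 24
G :  0  0  0  0  0  1  1  1  1  1  2  2  2  2  0  0  0  0  0  1  1  1  1  1  2
G_B(24) = 2.
Heap C, S = {1, 4, 5}:
G(0) = 0
G(1) = mex{0} = 1
G(2) = mex{1} = 0
G(3) = mex{0} = 1
G(4) = mex{1,0} = 2
G(5) = mex{2,1,0} = 3
G(6) = mex{3,0,1} = 2
G(7) = mex{2,1,0} = 3
G(8) = mex{3,2,1} = 0
G(9) = mex{0,3,2} = 1
G(10) = mex{1,2,3} = 0
G(11) = mex{0,3,2} = 1
G(12) = mex{1,0,3} = 2
G(13) = mex{2,1,0} = 3
G(14) = mex{3,0,1} = 2
G_C(14) = 2.
Combined Grundy value = 0 ⊕ 2 ⊕ 2 = 0.

0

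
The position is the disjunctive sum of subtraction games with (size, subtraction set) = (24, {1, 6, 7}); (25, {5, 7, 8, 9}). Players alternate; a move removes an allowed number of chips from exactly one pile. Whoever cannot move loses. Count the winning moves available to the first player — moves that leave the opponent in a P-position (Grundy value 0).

Pile A, S = {1, 6, 7}:
G(0) = 0
G(1) = mex{0} = 1
G(2) = mex{1} = 0
G(3) = mex{0} = 1
G(4) = mex{1} = 0
G(5) = mex{0} = 1
G(6) = mex{1,0} = 2
G(7) = mex{2,1,0} = 3
G(8) = mex{3,0,1} = 2
G(9) = mex{2,1,0} = 3
G(10) = mex{3,0,1} = 2
G(11) = mex{2,1,0} = 3
G(12) = mex{3,2,1} = 0
G(13) = mex{0,3,2} = 1
G(14) = mex{1,2,3} = 0
G(15) = mex{0,3,2} = 1
G(16) = mex{1,2,3} = 0
G(17) = mex{0,3,2} = 1
G(18) = mex{1,0,3} = 2
G(19) = mex{2,1,0} = 3
G(20) = mex{3,0,1} = 2
G(21) = mex{2,1,0} = 3
G(22) = mex{3,0,1} = 2
G(23) = mex{2,1,0} = 3
G(24) = mex{3,2,1} = 0
G_A(24) = 0.
Pile B, S = {5, 7, 8, 9}:
n :  0  1  2  3  4  5  6  7  8  9 10 11 12 13 14 15 16 17 18 19 20 21 22 23 24 25
G :  0  0  0  0  0  1  1  1  1  1  2  2  2  2  0  0  0  0  0  1  1  1  1  1  2  2
G_B(25) = 2.
Combined Grundy value = 0 ⊕ 2 = 2.
A winning move leaves total XOR = 0, i.e. changes one component's Grundy value g to g ⊕ X where X is the current total.
Pile A: need g' = 0⊕2 = 2. Options: 24−1→G=3, 24−6→G=2, 24−7→G=1. Hits: 1.
Pile B: need g' = 2⊕2 = 0. Options: 25−5→G=1, 25−7→G=0, 25−8→G=0, 25−9→G=0. Hits: 3.

4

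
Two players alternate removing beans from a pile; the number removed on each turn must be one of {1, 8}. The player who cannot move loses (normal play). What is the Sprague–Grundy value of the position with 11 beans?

n :  0  1  2  3  4  5  6  7  8  9 10 11
G :  0  1  0  1  0  1  0  1  2  0  1  0

0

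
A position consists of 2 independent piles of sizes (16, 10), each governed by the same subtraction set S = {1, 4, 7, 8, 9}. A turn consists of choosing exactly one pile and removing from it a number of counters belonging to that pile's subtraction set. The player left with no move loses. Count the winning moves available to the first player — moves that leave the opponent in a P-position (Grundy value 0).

4

All piles use S = {1, 4, 7, 8, 9}:
G(0) = 0
G(1) = mex{0} = 1
G(2) = mex{1} = 0
G(3) = mex{0} = 1
G(4) = mex{1,0} = 2
G(5) = mex{2,1} = 0
G(6) = mex{0,0} = 1
G(7) = mex{1,1,0} = 2
G(8) = mex{2,2,1,0} = 3
G(9) = mex{3,0,0,1,0} = 2
G(10) = mex{2,1,1,0,1} = 3
G(11) = mex{3,2,2,1,0} = 4
G(12) = mex{4,3,0,2,1} = 5
G(13) = mex{5,2,1,0,2} = 3
G(14) = mex{3,3,2,1,0} = 4
G(15) = mex{4,4,3,2,1} = 0
G(16) = mex{0,5,2,3,2} = 1
Pile A: G(16) = 1.
Pile B: G(10) = 3.
Combined Grundy value = 1 ⊕ 3 = 2.
A winning move leaves total XOR = 0, i.e. changes one component's Grundy value g to g ⊕ X where X is the current total.
Pile A: need g' = 1⊕2 = 3. Options: 16−1→G=0, 16−4→G=5, 16−7→G=2, 16−8→G=3, 16−9→G=2. Hits: 1.
Pile B: need g' = 3⊕2 = 1. Options: 10−1→G=2, 10−4→G=1, 10−7→G=1, 10−8→G=0, 10−9→G=1. Hits: 3.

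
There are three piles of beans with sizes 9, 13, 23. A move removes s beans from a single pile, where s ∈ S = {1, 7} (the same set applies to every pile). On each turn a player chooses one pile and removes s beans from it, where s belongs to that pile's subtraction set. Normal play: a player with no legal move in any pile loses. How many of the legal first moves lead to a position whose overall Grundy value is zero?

All piles use S = {1, 7}:
G(0) = 0
G(1) = mex{0} = 1
G(2) = mex{1} = 0
G(3) = mex{0} = 1
G(4) = mex{1} = 0
G(5) = mex{0} = 1
G(6) = mex{1} = 0
G(7) = mex{0,0} = 1
G(8) = mex{1,1} = 0
G(9) = mex{0,0} = 1
G(10) = mex{1,1} = 0
G(11) = mex{0,0} = 1
G(12) = mex{1,1} = 0
G(13) = mex{0,0} = 1
G(14) = mex{1,1} = 0
G(15) = mex{0,0} = 1
G(16) = mex{1,1} = 0
G(17) = mex{0,0} = 1
G(18) = mex{1,1} = 0
G(19) = mex{0,0} = 1
G(20) = mex{1,1} = 0
G(21) = mex{0,0} = 1
G(22) = mex{1,1} = 0
G(23) = mex{0,0} = 1
Pile A: G(9) = 1.
Pile B: G(13) = 1.
Pile C: G(23) = 1.
Combined Grundy value = 1 ⊕ 1 ⊕ 1 = 1.
A winning move leaves total XOR = 0, i.e. changes one component's Grundy value g to g ⊕ X where X is the current total.
Pile A: need g' = 1⊕1 = 0. Options: 9−1→G=0, 9−7→G=0. Hits: 2.
Pile B: need g' = 1⊕1 = 0. Options: 13−1→G=0, 13−7→G=0. Hits: 2.
Pile C: need g' = 1⊕1 = 0. Options: 23−1→G=0, 23−7→G=0. Hits: 2.

6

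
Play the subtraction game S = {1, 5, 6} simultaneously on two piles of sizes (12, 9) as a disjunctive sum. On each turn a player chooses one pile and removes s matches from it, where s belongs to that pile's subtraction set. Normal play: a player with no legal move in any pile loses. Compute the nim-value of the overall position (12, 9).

All piles use S = {1, 5, 6}:
G(0) = 0
G(1) = mex{0} = 1
G(2) = mex{1} = 0
G(3) = mex{0} = 1
G(4) = mex{1} = 0
G(5) = mex{0,0} = 1
G(6) = mex{1,1,0} = 2
G(7) = mex{2,0,1} = 3
G(8) = mex{3,1,0} = 2
G(9) = mex{2,0,1} = 3
G(10) = mex{3,1,0} = 2
G(11) = mex{2,2,1} = 0
G(12) = mex{0,3,2} = 1
Pile A: G(12) = 1.
Pile B: G(9) = 3.
Combined Grundy value = 1 ⊕ 3 = 2.

2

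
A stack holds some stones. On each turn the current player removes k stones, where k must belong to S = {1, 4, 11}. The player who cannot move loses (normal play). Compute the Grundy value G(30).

0

n :  0  1  2  3  4  5  6  7  8  9 10 11 12 13 14 15 16 17 18 19 20 21 22 23 24 25 26 27 28 29 30
G :  0  1  0  1  2  0  1  0  1  2  0  1  0  1  2  0  1  0  1  2  0  1  0  1  2  0  1  0  1  2  0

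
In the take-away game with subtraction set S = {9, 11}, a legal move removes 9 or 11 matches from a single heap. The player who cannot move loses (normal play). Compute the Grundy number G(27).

n :  0  1  2  3  4  5  6  7  8  9 10 11 12 13 14 15 16 17 18 19 20 21 22 23 24 25 26 27
G :  0  0  0  0  0  0  0  0  0  1  1  1  1  1  1  1  1  1  2  2  0  0  0  0  0  0  0  0

0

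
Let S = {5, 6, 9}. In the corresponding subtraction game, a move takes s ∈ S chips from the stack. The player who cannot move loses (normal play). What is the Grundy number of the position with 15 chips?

n :  0  1  2  3  4  5  6  7  8  9 10 11 12 13 14 15
G :  0  0  0  0  0  1  1  1  1  1  2  2  2  2  0  0

0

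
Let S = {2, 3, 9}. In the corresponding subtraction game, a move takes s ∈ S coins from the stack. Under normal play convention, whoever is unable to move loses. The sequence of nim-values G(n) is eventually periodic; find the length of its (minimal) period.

11

n :  0  1  2  3  4  5  6  7  8  9 10 11 12 13 14 15 16 17 18 19 20 21 22 23
G :  0  0  1  1  2  0  0  1  1  2  2  0  0  1  1  2  0  0  1  1  2  2  0  0
G(n+11) = G(n) holds for n = 0,…,8 (a full window of length max(S) = 9), so the sequence is purely periodic with period 11.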